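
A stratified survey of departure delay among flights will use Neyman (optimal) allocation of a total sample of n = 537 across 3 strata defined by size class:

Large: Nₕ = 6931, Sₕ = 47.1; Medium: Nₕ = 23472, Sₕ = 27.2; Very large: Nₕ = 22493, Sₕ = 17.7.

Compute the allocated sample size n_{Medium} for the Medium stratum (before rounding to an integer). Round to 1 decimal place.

251.5

Neyman allocation: nₕ = n·NₕSₕ / Σⱼ NⱼSⱼ.
Σ NⱼSⱼ = 6931·47.1 + 23472·27.2 + 22493·17.7 = 1.3630146 × 10^6.
n_{Medium} = 537·23472·27.2 / (1.3630146 × 10^6) = 251.5.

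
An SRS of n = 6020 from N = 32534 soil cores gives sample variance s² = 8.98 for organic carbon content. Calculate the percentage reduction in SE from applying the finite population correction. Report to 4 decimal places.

f = n/N = 6020/32534 = 0.18503719.
SE_no-fpc = √(s²/n) = 0.038622459; SE_fpc = √((1−f)s²/n) = 0.034866537.
Ratio = √(1−f) = 0.90275291. Reduction = 100·(1 − 0.90275291) = 9.7247%.

9.7247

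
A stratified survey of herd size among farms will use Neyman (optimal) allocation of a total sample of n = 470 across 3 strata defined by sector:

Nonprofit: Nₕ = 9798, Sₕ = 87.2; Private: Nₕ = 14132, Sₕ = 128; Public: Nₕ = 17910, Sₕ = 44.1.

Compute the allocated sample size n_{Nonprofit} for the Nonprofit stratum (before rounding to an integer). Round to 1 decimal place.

116.3

Neyman allocation: nₕ = n·NₕSₕ / Σⱼ NⱼSⱼ.
Σ NⱼSⱼ = 9798·87.2 + 14132·128 + 17910·44.1 = 3.4531126 × 10^6.
n_{Nonprofit} = 470·9798·87.2 / (3.4531126 × 10^6) = 116.3.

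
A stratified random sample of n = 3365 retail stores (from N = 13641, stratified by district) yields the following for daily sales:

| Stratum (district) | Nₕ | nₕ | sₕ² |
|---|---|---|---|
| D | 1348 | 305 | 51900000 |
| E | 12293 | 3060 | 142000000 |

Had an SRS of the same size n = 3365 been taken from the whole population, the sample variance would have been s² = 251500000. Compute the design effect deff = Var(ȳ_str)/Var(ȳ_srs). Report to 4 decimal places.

0.5256

Var(ȳ_str) = Σ Wₕ²(1−fₕ)sₕ²/nₕ with Wₕ = Nₕ/13641:
  D: (1348/13641)²·(1−305/1348)·51900000/305 = 1285.7286
  E: (12293/13641)²·(1−3060/12293)·142000000/3060 = 28305.786
  → Var(ȳ_str) = 29591.515.
Var(ȳ_srs) = (1 − 3365/13641)·251500000/3365 = 56302.906.
deff = 29591.515 / 56302.906 = 0.5256.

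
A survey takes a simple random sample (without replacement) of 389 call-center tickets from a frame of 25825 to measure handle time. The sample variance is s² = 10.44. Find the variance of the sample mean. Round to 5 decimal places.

0.02643

Under SRS without replacement, Var(ȳ) = (1 − f)·s²/n with f = n/N = 389/25825 = 0.01506292.
Var(ȳ) = (1 − 0.01506292)·10.44/389 = 0.98493708·0.026838046 = 0.026433787.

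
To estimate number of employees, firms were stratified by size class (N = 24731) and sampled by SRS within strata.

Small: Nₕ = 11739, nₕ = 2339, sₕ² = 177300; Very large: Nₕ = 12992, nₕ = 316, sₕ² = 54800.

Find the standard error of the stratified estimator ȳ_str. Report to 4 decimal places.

7.7699

Var(ȳ_str) = Σₕ Wₕ²(1 − fₕ)sₕ²/nₕ with Wₕ = Nₕ/N, N = 24731.
Small: Wₕ = 0.47466742; term = 0.47466742²·(1 − 0.19925036)·177300/2339 = 13.675843.
Very large: Wₕ = 0.52533258; term = 0.52533258²·(1 − 0.02432266)·54800/316 = 46.694783.
Sum = 60.370626.
SE = √(60.370626) = 7.7699.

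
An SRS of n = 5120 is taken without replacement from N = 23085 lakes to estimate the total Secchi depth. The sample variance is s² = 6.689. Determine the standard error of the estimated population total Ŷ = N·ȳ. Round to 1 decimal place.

736.1

Var(Ŷ) = N²·Var(ȳ) = N²·(1 − n/N)·s²/n.
f = 5120/23085 = 0.22178904; Var(ȳ) = 0.77821096·6.689/5120 = 0.0010166901.
Var(Ŷ) = 23085² · 0.0010166901 = 541811.67.
SE(Ŷ) = √(541811.67) = 736.1.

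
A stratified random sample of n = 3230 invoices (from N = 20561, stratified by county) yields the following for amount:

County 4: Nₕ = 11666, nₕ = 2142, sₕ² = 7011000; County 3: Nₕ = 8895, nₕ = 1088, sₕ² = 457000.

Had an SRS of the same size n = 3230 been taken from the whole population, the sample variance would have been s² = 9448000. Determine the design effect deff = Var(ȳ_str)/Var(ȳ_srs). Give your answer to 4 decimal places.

0.3769

Var(ȳ_str) = Σ Wₕ²(1−fₕ)sₕ²/nₕ with Wₕ = Nₕ/20561:
  County 4: (11666/20561)²·(1−2142/11666)·7011000/2142 = 860.22764
  County 3: (8895/20561)²·(1−1088/8895)·457000/1088 = 68.996803
  → Var(ȳ_str) = 929.22444.
Var(ȳ_srs) = (1 − 3230/20561)·9448000/3230 = 2465.5667.
deff = 929.22444 / 2465.5667 = 0.3769.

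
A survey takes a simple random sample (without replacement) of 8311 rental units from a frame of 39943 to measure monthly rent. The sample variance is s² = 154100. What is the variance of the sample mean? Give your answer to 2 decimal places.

Under SRS without replacement, Var(ȳ) = (1 − f)·s²/n with f = n/N = 8311/39943 = 0.20807150.
Var(ȳ) = (1 − 0.20807150)·154100/8311 = 0.79192850·18.541692 = 14.683694.

14.68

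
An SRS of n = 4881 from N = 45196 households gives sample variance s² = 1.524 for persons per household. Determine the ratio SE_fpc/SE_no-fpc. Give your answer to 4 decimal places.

0.9445

f = n/N = 4881/45196 = 0.10799628.
SE_no-fpc = √(s²/n) = 0.017670062; SE_fpc = √((1−f)s²/n) = 0.016688658.
Ratio = √(1−f) = 0.94445948.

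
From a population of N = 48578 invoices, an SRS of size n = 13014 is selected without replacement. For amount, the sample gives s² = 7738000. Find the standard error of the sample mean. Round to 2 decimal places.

Under SRS without replacement, Var(ȳ) = (1 − f)·s²/n with f = n/N = 13014/48578 = 0.26789905.
Var(ȳ) = (1 − 0.26789905)·7738000/13014 = 0.73210095·594.59044 = 435.30023.
SE(ȳ) = √(435.30023) = 20.86.

20.86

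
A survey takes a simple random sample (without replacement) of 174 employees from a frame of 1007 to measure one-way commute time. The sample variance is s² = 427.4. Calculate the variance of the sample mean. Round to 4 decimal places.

2.0319

Under SRS without replacement, Var(ȳ) = (1 − f)·s²/n with f = n/N = 174/1007 = 0.17279047.
Var(ȳ) = (1 − 0.17279047)·427.4/174 = 0.82720953·2.4563218 = 2.0318928.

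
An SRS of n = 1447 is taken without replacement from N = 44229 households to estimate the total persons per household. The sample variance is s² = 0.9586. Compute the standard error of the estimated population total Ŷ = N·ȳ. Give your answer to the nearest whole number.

Var(Ŷ) = N²·Var(ȳ) = N²·(1 − n/N)·s²/n.
f = 1447/44229 = 0.03271609; Var(ȳ) = 0.96728391·0.9586/1447 = 6.4080052 × 10^-4.
Var(Ŷ) = 44229² · (6.4080052 × 10^-4) = 1.2535368 × 10^6.
SE(Ŷ) = √(1.2535368 × 10^6) = 1120.

1120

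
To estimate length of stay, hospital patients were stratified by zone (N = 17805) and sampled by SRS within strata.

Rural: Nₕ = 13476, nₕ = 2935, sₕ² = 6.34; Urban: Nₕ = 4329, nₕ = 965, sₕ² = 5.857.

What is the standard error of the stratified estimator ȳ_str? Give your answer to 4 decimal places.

0.0353

Var(ȳ_str) = Σₕ Wₕ²(1 − fₕ)sₕ²/nₕ with Wₕ = Nₕ/N, N = 17805.
Rural: Wₕ = 0.75686605; term = 0.75686605²·(1 − 0.21779460)·6.34/2935 = 9.6792122 × 10^-4.
Urban: Wₕ = 0.24313395; term = 0.24313395²·(1 − 0.22291522)·5.857/965 = 2.7880947 × 10^-4.
Sum = 0.0012467307.
SE = √(0.0012467307) = 0.0353.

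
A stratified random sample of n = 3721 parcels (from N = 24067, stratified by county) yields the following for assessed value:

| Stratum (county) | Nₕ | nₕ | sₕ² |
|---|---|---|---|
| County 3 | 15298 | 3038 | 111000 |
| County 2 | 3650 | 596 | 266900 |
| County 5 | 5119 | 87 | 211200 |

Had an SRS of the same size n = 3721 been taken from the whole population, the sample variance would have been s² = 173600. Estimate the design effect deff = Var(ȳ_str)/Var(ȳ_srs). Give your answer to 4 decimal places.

3.2557

Var(ȳ_str) = Σ Wₕ²(1−fₕ)sₕ²/nₕ with Wₕ = Nₕ/24067:
  County 3: (15298/24067)²·(1−3038/15298)·111000/3038 = 11.830863
  County 2: (3650/24067)²·(1−596/3650)·266900/596 = 8.618274
  County 5: (5119/24067)²·(1−87/5119)·211200/87 = 107.95842
  → Var(ȳ_str) = 128.40756.
Var(ȳ_srs) = (1 − 3721/24067)·173600/3721 = 39.440929.
deff = 128.40756 / 39.440929 = 3.2557.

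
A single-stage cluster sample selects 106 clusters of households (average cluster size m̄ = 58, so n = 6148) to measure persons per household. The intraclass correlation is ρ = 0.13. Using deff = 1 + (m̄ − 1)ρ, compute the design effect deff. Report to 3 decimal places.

deff = 1 + (58 − 1)·0.13 = 1 + 7.41 = 8.41.

8.410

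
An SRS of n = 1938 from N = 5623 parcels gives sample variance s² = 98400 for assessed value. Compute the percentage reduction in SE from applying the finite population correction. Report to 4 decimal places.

f = n/N = 1938/5623 = 0.34465588.
SE_no-fpc = √(s²/n) = 7.1255873; SE_fpc = √((1−f)s²/n) = 5.7684.
Ratio = √(1−f) = 0.80953327. Reduction = 100·(1 − 0.80953327) = 19.0467%.

19.0467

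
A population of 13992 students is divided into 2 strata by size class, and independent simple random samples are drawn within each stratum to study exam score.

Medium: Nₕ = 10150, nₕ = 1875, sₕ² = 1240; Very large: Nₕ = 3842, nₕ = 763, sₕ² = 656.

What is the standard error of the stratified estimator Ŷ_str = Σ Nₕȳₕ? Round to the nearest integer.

Var(Ŷ_str) = Σₕ Nₕ²(1 − fₕ)sₕ²/nₕ.
Medium: 10150²·(1 − 1875/10150)·1240/1875 = 5.5546213 × 10^7.
Very large: 3842²·(1 − 763/3842)·656/763 = 1.0170595 × 10^7.
Sum = 6.5716808 × 10^7.
SE = √(6.5716808 × 10^7) = 8107.

8107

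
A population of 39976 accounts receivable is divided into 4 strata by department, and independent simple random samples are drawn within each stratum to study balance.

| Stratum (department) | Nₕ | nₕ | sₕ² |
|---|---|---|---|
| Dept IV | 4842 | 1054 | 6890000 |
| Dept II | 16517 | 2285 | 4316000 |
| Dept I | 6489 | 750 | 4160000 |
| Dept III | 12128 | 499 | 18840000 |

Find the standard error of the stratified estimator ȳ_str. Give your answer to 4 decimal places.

Var(ȳ_str) = Σₕ Wₕ²(1 − fₕ)sₕ²/nₕ with Wₕ = Nₕ/N, N = 39976.
Dept IV: Wₕ = 0.12112267; term = 0.12112267²·(1 − 0.21767865)·6890000/1054 = 75.026501.
Dept II: Wₕ = 0.41317290; term = 0.41317290²·(1 − 0.13834231)·4316000/2285 = 277.83929.
Dept I: Wₕ = 0.16232239; term = 0.16232239²·(1 − 0.11558021)·4160000/750 = 129.25501.
Dept III: Wₕ = 0.30338203; term = 0.30338203²·(1 − 0.04114446)·18840000/499 = 3332.0633.
Sum = 3814.1841.
SE = √(3814.1841) = 61.7591.

61.7591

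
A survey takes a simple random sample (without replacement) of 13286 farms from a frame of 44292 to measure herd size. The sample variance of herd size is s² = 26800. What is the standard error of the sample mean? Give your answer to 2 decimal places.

Under SRS without replacement, Var(ȳ) = (1 − f)·s²/n with f = n/N = 13286/44292 = 0.29996388.
Var(ȳ) = (1 − 0.29996388)·26800/13286 = 0.70003612·2.0171609 = 1.4120855.
SE(ȳ) = √(1.4120855) = 1.19.

1.19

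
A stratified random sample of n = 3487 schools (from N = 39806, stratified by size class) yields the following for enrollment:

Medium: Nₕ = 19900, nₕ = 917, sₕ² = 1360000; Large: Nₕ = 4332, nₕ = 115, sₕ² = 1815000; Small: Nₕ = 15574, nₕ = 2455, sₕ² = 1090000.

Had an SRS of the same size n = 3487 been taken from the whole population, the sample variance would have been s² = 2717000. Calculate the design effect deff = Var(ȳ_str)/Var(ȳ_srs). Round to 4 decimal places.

Var(ȳ_str) = Σ Wₕ²(1−fₕ)sₕ²/nₕ with Wₕ = Nₕ/39806:
  Medium: (19900/39806)²·(1−917/19900)·1360000/917 = 353.58222
  Large: (4332/39806)²·(1−115/4332)·1815000/115 = 181.95909
  Small: (15574/39806)²·(1−2455/15574)·1090000/2455 = 57.25044
  → Var(ȳ_str) = 592.79175.
Var(ȳ_srs) = (1 − 3487/39806)·2717000/3487 = 710.92377.
deff = 592.79175 / 710.92377 = 0.8338.

0.8338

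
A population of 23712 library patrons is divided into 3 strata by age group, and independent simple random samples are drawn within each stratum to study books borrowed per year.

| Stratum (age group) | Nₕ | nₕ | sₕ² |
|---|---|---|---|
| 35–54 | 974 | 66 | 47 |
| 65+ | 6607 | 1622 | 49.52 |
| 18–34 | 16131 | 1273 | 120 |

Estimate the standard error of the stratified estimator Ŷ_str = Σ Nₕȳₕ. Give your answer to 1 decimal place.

4922.2

Var(Ŷ_str) = Σₕ Nₕ²(1 − fₕ)sₕ²/nₕ.
35–54: 974²·(1 − 66/974)·47/66 = 629794.3.
65+: 6607²·(1 − 1622/6607)·49.52/1622 = 1.0055398 × 10^6.
18–34: 16131²·(1 − 1273/16131)·120/1273 = 2.259303 × 10^7.
Sum = 2.4228364 × 10^7.
SE = √(2.4228364 × 10^7) = 4922.2.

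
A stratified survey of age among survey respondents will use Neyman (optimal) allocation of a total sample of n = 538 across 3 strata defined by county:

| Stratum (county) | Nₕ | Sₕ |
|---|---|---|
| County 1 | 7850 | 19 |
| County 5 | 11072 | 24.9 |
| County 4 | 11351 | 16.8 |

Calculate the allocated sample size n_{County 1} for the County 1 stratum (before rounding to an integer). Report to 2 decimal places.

130.36

Neyman allocation: nₕ = n·NₕSₕ / Σⱼ NⱼSⱼ.
Σ NⱼSⱼ = 7850·19 + 11072·24.9 + 11351·16.8 = 615539.6.
n_{County 1} = 538·7850·19 / 615539.6 = 130.36.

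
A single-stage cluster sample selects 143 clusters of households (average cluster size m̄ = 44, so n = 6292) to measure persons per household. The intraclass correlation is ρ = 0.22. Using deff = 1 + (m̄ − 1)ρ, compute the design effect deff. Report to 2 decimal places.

deff = 1 + (44 − 1)·0.22 = 1 + 9.46 = 10.46.

10.46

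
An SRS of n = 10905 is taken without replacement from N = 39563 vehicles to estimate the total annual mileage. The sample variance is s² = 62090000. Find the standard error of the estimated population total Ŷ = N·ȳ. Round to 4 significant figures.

Var(Ŷ) = N²·Var(ȳ) = N²·(1 − n/N)·s²/n.
f = 10905/39563 = 0.27563633; Var(ȳ) = 0.72436367·62090000/10905 = 4124.3228.
Var(Ŷ) = 39563² · 4124.3228 = 6.4555178 × 10^12.
SE(Ŷ) = √(6.4555178 × 10^12) = 2.541 × 10^6.

2.541 × 10^6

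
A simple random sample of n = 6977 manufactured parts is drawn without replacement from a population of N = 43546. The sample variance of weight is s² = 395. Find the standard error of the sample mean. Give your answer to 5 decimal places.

0.21805

Under SRS without replacement, Var(ȳ) = (1 − f)·s²/n with f = n/N = 6977/43546 = 0.16022138.
Var(ȳ) = (1 − 0.16022138)·395/6977 = 0.83977862·0.056614591 = 0.047543723.
SE(ȳ) = √(0.047543723) = 0.21805.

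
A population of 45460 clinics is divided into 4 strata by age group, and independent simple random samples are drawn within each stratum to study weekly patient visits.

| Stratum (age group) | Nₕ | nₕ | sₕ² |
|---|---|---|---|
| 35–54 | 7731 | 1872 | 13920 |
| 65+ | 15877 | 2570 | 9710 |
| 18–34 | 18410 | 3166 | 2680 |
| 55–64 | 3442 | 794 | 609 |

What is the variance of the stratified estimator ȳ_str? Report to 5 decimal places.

0.66757

Var(ȳ_str) = Σₕ Wₕ²(1 − fₕ)sₕ²/nₕ with Wₕ = Nₕ/N, N = 45460.
35–54: Wₕ = 0.17006159; term = 0.17006159²·(1 − 0.24214203)·13920/1872 = 0.16297977.
65+: Wₕ = 0.34925209; term = 0.34925209²·(1 − 0.16186937)·9710/2570 = 0.38625654.
18–34: Wₕ = 0.40497140; term = 0.40497140²·(1 − 0.17197175)·2680/3166 = 0.11495232.
55–64: Wₕ = 0.07571491; term = 0.07571491²·(1 − 0.23067984)·609/794 = 0.0033827256.
Sum = 0.66757136.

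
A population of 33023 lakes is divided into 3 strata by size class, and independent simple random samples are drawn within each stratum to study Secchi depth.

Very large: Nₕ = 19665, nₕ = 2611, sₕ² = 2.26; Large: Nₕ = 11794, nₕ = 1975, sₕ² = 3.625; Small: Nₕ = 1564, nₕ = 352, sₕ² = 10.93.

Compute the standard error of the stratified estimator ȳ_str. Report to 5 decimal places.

0.02270

Var(ȳ_str) = Σₕ Wₕ²(1 − fₕ)sₕ²/nₕ with Wₕ = Nₕ/N, N = 33023.
Very large: Wₕ = 0.59549405; term = 0.59549405²·(1 − 0.13277396)·2.26/2611 = 2.6618816 × 10^-4.
Large: Wₕ = 0.35714502; term = 0.35714502²·(1 − 0.16745803)·3.625/1975 = 1.9491095 × 10^-4.
Small: Wₕ = 0.04736093; term = 0.04736093²·(1 − 0.22506394)·10.93/352 = 5.3973902 × 10^-5.
Sum = 5.1507301 × 10^-4.
SE = √(5.1507301 × 10^-4) = 0.02270.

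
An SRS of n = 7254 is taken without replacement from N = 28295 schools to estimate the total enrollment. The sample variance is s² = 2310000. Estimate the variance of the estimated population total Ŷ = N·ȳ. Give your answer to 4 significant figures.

1.896 × 10^11

Var(Ŷ) = N²·Var(ȳ) = N²·(1 − n/N)·s²/n.
f = 7254/28295 = 0.25637038; Var(ȳ) = 0.74362962·2310000/7254 = 236.80513.
Var(Ŷ) = 28295² · 236.80513 = 1.8958785 × 10^11.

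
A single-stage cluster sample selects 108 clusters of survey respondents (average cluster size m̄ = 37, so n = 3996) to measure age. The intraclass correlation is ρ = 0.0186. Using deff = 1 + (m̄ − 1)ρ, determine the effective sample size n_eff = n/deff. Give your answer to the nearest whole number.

2393

deff = 1 + (37 − 1)·0.0186 = 1 + 0.6696 = 1.6696.
n_eff = 3996 / 1.6696 = 2393.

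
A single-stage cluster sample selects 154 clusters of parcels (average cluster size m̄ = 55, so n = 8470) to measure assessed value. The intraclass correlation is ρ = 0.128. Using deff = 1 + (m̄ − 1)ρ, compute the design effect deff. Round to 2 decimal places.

deff = 1 + (55 − 1)·0.128 = 1 + 6.912 = 7.912.

7.91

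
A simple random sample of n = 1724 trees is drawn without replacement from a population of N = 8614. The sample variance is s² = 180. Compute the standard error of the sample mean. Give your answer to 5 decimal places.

Under SRS without replacement, Var(ȳ) = (1 − f)·s²/n with f = n/N = 1724/8614 = 0.20013931.
Var(ȳ) = (1 − 0.20013931)·180/1724 = 0.79986069·0.10440835 = 0.083512137.
SE(ȳ) = √(0.083512137) = 0.28898.

0.28898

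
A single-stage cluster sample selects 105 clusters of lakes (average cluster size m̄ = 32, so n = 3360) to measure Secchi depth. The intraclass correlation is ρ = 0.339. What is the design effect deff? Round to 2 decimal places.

11.51

deff = 1 + (32 − 1)·0.339 = 1 + 10.509 = 11.509.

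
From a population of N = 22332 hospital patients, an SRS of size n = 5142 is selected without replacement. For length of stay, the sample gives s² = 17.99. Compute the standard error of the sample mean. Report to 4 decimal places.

Under SRS without replacement, Var(ȳ) = (1 − f)·s²/n with f = n/N = 5142/22332 = 0.23025255.
Var(ȳ) = (1 − 0.23025255)·17.99/5142 = 0.76974745·0.0034986387 = 0.0026930682.
SE(ȳ) = √(0.0026930682) = 0.0519.

0.0519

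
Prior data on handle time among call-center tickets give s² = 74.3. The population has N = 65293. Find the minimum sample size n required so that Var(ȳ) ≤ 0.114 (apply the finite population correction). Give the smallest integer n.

Without fpc, n₀ = s²/D = 74.3/0.114 = 651.7544.
With fpc, (1 − n/N)·s²/n ≤ D requires n ≥ n₀/(1 + n₀/N) = 651.7544/(1 + 651.7544/65293) = 645.3129.
Rounding up, n = 646.

646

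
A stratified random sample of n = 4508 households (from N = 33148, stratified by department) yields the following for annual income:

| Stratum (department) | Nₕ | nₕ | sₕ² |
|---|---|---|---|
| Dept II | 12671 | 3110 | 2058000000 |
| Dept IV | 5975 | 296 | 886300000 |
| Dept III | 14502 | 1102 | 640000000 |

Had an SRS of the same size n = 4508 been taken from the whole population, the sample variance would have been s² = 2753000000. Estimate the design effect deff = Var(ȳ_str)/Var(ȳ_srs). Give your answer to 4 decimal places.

0.5082

Var(ȳ_str) = Σ Wₕ²(1−fₕ)sₕ²/nₕ with Wₕ = Nₕ/33148:
  Dept II: (12671/33148)²·(1−3110/12671)·2058000000/3110 = 72959.95
  Dept IV: (5975/33148)²·(1−296/5975)·886300000/296 = 92466.444
  Dept III: (14502/33148)²·(1−1102/14502)·640000000/1102 = 102710.87
  → Var(ȳ_str) = 268137.26.
Var(ȳ_srs) = (1 − 4508/33148)·2753000000/4508 = 527640.34.
deff = 268137.26 / 527640.34 = 0.5082.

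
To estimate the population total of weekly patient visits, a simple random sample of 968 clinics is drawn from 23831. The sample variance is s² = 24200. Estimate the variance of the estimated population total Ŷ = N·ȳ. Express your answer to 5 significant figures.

Var(Ŷ) = N²·Var(ȳ) = N²·(1 − n/N)·s²/n.
f = 968/23831 = 0.04061936; Var(ȳ) = 0.95938064·24200/968 = 23.984516.
Var(Ŷ) = 23831² · 23.984516 = 1.3621204 × 10^10.

1.3621 × 10^10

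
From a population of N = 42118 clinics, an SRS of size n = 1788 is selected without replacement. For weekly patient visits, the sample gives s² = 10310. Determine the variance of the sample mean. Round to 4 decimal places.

5.5214

Under SRS without replacement, Var(ȳ) = (1 − f)·s²/n with f = n/N = 1788/42118 = 0.04245216.
Var(ȳ) = (1 − 0.04245216)·10310/1788 = 0.95754784·5.7662192 = 5.5214308.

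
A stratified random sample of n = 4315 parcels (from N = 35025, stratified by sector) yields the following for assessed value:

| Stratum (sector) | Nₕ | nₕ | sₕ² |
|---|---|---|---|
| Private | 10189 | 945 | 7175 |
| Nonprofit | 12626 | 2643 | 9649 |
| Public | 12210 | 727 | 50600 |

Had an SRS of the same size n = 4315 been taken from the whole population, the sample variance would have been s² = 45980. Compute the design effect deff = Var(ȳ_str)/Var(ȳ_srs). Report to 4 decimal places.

Var(ȳ_str) = Σ Wₕ²(1−fₕ)sₕ²/nₕ with Wₕ = Nₕ/35025:
  Private: (10189/35025)²·(1−945/10189)·7175/945 = 0.58294195
  Nonprofit: (12626/35025)²·(1−2643/12626)·9649/2643 = 0.37510747
  Public: (12210/35025)²·(1−727/12210)·50600/727 = 7.954829
  → Var(ȳ_str) = 8.9128784.
Var(ȳ_srs) = (1 − 4315/35025)·45980/4315 = 9.3430751.
deff = 8.9128784 / 9.3430751 = 0.9540.

0.9540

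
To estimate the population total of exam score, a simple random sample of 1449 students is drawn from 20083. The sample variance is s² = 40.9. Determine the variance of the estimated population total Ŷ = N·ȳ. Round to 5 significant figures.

Var(Ŷ) = N²·Var(ȳ) = N²·(1 − n/N)·s²/n.
f = 1449/20083 = 0.07215058; Var(ȳ) = 0.92784942·40.9/1449 = 0.026189815.
Var(Ŷ) = 20083² · 0.026189815 = 1.0563057 × 10^7.

1.0563 × 10^7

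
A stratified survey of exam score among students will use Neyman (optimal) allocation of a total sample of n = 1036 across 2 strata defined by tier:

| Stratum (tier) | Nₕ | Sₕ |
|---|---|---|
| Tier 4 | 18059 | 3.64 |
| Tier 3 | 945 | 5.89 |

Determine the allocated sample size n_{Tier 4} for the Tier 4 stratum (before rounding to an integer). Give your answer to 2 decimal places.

955.13

Neyman allocation: nₕ = n·NₕSₕ / Σⱼ NⱼSⱼ.
Σ NⱼSⱼ = 18059·3.64 + 945·5.89 = 71300.81.
n_{Tier 4} = 1036·18059·3.64 / 71300.81 = 955.13.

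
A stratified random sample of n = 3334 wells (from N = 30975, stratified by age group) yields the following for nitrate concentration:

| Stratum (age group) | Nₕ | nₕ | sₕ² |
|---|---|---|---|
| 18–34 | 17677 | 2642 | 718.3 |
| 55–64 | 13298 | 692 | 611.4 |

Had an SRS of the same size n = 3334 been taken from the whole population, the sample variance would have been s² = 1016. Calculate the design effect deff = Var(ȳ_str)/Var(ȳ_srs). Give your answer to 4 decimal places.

0.8446

Var(ȳ_str) = Σ Wₕ²(1−fₕ)sₕ²/nₕ with Wₕ = Nₕ/30975:
  18–34: (17677/30975)²·(1−2642/17677)·718.3/2642 = 0.075311694
  55–64: (13298/30975)²·(1−692/13298)·611.4/692 = 0.15436909
  → Var(ȳ_str) = 0.22968078.
Var(ȳ_srs) = (1 − 3334/30975)·1016/3334 = 0.27193841.
deff = 0.22968078 / 0.27193841 = 0.8446.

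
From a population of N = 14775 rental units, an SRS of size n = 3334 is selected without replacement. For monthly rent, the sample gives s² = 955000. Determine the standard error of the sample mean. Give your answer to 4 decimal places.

Under SRS without replacement, Var(ȳ) = (1 − f)·s²/n with f = n/N = 3334/14775 = 0.22565144.
Var(ȳ) = (1 − 0.22565144)·955000/3334 = 0.77434856·286.44271 = 221.8065.
SE(ȳ) = √(221.8065) = 14.8932.

14.8932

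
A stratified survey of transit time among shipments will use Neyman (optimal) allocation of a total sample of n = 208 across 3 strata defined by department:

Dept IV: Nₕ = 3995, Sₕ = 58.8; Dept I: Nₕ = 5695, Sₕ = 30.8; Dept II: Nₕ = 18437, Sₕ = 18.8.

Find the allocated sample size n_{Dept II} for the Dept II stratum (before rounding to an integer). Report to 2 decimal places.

Neyman allocation: nₕ = n·NₕSₕ / Σⱼ NⱼSⱼ.
Σ NⱼSⱼ = 3995·58.8 + 5695·30.8 + 18437·18.8 = 756927.6.
n_{Dept II} = 208·18437·18.8 / 756927.6 = 95.25.

95.25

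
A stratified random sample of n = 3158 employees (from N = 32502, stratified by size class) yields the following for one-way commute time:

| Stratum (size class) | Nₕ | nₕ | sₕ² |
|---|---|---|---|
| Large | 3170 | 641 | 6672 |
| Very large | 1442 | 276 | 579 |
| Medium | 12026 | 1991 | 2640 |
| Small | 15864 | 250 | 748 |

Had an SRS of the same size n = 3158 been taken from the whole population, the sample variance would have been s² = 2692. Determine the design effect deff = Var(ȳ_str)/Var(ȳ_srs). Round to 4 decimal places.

Var(ȳ_str) = Σ Wₕ²(1−fₕ)sₕ²/nₕ with Wₕ = Nₕ/32502:
  Large: (3170/32502)²·(1−641/3170)·6672/641 = 0.078992513
  Very large: (1442/32502)²·(1−276/1442)·579/276 = 0.0033389746
  Medium: (12026/32502)²·(1−1991/12026)·2640/1991 = 0.15147853
  Small: (15864/32502)²·(1−250/15864)·748/250 = 0.70156561
  → Var(ȳ_str) = 0.93537563.
Var(ȳ_srs) = (1 − 3158/32502)·2692/3158 = 0.76961258.
deff = 0.93537563 / 0.76961258 = 1.2154.

1.2154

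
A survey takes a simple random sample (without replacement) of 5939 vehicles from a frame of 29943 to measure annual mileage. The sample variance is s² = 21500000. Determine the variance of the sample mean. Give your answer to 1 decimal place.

Under SRS without replacement, Var(ȳ) = (1 − f)·s²/n with f = n/N = 5939/29943 = 0.19834352.
Var(ȳ) = (1 − 0.19834352)·21500000/5939 = 0.80165648·3620.1381 = 2902.1071.

2902.1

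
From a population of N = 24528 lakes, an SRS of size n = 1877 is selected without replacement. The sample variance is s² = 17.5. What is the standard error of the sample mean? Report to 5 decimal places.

Under SRS without replacement, Var(ȳ) = (1 − f)·s²/n with f = n/N = 1877/24528 = 0.07652479.
Var(ȳ) = (1 − 0.07652479)·17.5/1877 = 0.92347521·0.0093233884 = 0.0086099181.
SE(ȳ) = √(0.0086099181) = 0.09279.

0.09279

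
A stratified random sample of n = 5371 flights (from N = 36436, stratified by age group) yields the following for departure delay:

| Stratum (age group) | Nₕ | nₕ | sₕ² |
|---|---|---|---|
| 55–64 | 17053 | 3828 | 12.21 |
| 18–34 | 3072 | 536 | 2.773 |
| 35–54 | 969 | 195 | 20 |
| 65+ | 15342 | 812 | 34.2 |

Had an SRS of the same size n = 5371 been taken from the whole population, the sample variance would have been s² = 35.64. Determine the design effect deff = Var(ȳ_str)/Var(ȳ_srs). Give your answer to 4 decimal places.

1.3615

Var(ȳ_str) = Σ Wₕ²(1−fₕ)sₕ²/nₕ with Wₕ = Nₕ/36436:
  55–64: (17053/36436)²·(1−3828/17053)·12.21/3828 = 5.4184968 × 10^-4
  18–34: (3072/36436)²·(1−536/3072)·2.773/536 = 3.0359468 × 10^-5
  35–54: (969/36436)²·(1−195/969)·20/195 = 5.7942701 × 10^-5
  65+: (15342/36436)²·(1−812/15342)·34.2/812 = 0.0070722285
  → Var(ȳ_str) = 0.0077023803.
Var(ȳ_srs) = (1 − 5371/36436)·35.64/5371 = 0.0056574823.
deff = 0.0077023803 / 0.0056574823 = 1.3615.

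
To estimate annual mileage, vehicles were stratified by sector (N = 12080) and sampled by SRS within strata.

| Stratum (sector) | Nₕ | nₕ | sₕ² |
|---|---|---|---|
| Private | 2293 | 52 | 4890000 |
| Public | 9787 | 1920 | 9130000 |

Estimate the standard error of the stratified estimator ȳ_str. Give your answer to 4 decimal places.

Var(ȳ_str) = Σₕ Wₕ²(1 − fₕ)sₕ²/nₕ with Wₕ = Nₕ/N, N = 12080.
Private: Wₕ = 0.18981788; term = 0.18981788²·(1 − 0.02267771)·4890000/52 = 3311.4451.
Public: Wₕ = 0.81018212; term = 0.81018212²·(1 − 0.19617860)·9130000/1920 = 2508.9639.
Sum = 5820.409.
SE = √(5820.409) = 76.2916.

76.2916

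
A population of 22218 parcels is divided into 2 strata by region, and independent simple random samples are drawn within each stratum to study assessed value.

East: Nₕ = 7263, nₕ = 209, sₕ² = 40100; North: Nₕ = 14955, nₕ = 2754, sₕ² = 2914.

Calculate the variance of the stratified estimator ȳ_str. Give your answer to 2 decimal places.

20.30

Var(ȳ_str) = Σₕ Wₕ²(1 − fₕ)sₕ²/nₕ with Wₕ = Nₕ/N, N = 22218.
East: Wₕ = 0.32689711; term = 0.32689711²·(1 − 0.02877599)·40100/209 = 19.913136.
North: Wₕ = 0.67310289; term = 0.67310289²·(1 − 0.18415246)·2914/2754 = 0.39110875.
Sum = 20.304245.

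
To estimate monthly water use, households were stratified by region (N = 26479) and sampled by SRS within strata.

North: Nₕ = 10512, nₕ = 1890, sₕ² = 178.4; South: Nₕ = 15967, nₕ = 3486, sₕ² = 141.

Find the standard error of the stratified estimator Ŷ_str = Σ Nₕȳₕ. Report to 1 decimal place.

Var(Ŷ_str) = Σₕ Nₕ²(1 − fₕ)sₕ²/nₕ.
North: 10512²·(1 − 1890/10512)·178.4/1890 = 8.5551261 × 10^6.
South: 15967²·(1 − 3486/15967)·141/3486 = 8.0605456 × 10^6.
Sum = 1.6615672 × 10^7.
SE = √(1.6615672 × 10^7) = 4076.2.

4076.2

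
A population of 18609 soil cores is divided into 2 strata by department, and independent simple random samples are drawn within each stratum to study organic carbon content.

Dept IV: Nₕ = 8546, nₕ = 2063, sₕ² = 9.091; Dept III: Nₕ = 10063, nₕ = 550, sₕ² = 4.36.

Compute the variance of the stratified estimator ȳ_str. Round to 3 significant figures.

Var(ȳ_str) = Σₕ Wₕ²(1 − fₕ)sₕ²/nₕ with Wₕ = Nₕ/N, N = 18609.
Dept IV: Wₕ = 0.45924015; term = 0.45924015²·(1 − 0.24139949)·9.091/2063 = 7.0502622 × 10^-4.
Dept III: Wₕ = 0.54075985; term = 0.54075985²·(1 − 0.05465567)·4.36/550 = 0.0021914052.
Sum = 0.0028964314.

0.00290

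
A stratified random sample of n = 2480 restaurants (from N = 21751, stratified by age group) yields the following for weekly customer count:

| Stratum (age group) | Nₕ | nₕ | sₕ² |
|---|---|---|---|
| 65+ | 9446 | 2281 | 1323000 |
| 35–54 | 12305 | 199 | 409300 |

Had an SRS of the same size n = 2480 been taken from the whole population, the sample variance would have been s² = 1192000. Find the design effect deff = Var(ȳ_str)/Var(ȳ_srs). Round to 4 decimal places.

1.7156

Var(ȳ_str) = Σ Wₕ²(1−fₕ)sₕ²/nₕ with Wₕ = Nₕ/21751:
  65+: (9446/21751)²·(1−2281/9446)·1323000/2281 = 82.973658
  35–54: (12305/21751)²·(1−199/12305)·409300/199 = 647.60844
  → Var(ȳ_str) = 730.5821.
Var(ȳ_srs) = (1 − 2480/21751)·1192000/2480 = 425.84308.
deff = 730.5821 / 425.84308 = 1.7156.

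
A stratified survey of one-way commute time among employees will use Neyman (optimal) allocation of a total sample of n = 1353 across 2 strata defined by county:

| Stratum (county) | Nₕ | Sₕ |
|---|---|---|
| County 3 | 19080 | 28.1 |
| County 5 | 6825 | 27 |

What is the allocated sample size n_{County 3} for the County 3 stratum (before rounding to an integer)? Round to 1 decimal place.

Neyman allocation: nₕ = n·NₕSₕ / Σⱼ NⱼSⱼ.
Σ NⱼSⱼ = 19080·28.1 + 6825·27 = 720423.
n_{County 3} = 1353·19080·28.1 / 720423 = 1006.9.

1006.9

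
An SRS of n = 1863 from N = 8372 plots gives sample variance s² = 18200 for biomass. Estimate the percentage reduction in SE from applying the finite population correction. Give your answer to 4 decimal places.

11.8256

f = n/N = 1863/8372 = 0.22252747.
SE_no-fpc = √(s²/n) = 3.1255703; SE_fpc = √((1−f)s²/n) = 2.7559529.
Ratio = √(1−f) = 0.88174403. Reduction = 100·(1 − 0.88174403) = 11.8256%.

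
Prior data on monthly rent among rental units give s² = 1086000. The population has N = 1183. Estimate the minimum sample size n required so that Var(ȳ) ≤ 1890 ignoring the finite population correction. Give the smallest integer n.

Without fpc, n₀ = s²/D = 1086000/1890 = 574.6032.
Rounding up, n = 575.

575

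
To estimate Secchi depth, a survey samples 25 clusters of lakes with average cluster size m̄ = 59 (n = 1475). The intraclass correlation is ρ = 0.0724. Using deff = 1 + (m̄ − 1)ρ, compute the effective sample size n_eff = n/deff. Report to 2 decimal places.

deff = 1 + (59 − 1)·0.0724 = 1 + 4.1992 = 5.1992.
n_eff = 1475 / 5.1992 = 283.70.

283.70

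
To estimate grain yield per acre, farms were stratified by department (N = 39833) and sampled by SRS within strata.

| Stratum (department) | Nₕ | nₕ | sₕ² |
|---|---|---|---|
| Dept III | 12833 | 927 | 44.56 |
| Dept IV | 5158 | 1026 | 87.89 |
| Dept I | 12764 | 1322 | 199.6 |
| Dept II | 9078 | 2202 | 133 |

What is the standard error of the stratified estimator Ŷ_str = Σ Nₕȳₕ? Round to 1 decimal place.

Var(Ŷ_str) = Σₕ Nₕ²(1 − fₕ)sₕ²/nₕ.
Dept III: 12833²·(1 − 927/12833)·44.56/927 = 7.3444541 × 10^6.
Dept IV: 5158²·(1 − 1026/5158)·87.89/1026 = 1.8257182 × 10^6.
Dept I: 12764²·(1 − 1322/12764)·199.6/1322 = 2.2050468 × 10^7.
Dept II: 9078²·(1 − 2202/9078)·133/2202 = 3.7701651 × 10^6.
Sum = 3.4990805 × 10^7.
SE = √(3.4990805 × 10^7) = 5915.3.

5915.3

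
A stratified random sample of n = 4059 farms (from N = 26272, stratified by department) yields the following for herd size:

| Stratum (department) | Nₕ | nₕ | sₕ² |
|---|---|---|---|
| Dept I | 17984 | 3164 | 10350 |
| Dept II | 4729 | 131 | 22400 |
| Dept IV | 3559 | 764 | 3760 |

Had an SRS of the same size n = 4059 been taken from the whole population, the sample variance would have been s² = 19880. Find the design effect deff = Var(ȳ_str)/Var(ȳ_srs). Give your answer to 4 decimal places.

1.6230

Var(ȳ_str) = Σ Wₕ²(1−fₕ)sₕ²/nₕ with Wₕ = Nₕ/26272:
  Dept I: (17984/26272)²·(1−3164/17984)·10350/3164 = 1.2631418
  Dept II: (4729/26272)²·(1−131/4729)·22400/131 = 5.3867737
  Dept IV: (3559/26272)²·(1−764/3559)·3760/764 = 0.070928049
  → Var(ȳ_str) = 6.7208435.
Var(ȳ_srs) = (1 − 4059/26272)·19880/4059 = 4.1410589.
deff = 6.7208435 / 4.1410589 = 1.6230.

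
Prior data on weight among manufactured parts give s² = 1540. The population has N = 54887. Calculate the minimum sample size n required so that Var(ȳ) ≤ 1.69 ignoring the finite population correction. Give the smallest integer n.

Without fpc, n₀ = s²/D = 1540/1.69 = 911.2426.
Rounding up, n = 912.

912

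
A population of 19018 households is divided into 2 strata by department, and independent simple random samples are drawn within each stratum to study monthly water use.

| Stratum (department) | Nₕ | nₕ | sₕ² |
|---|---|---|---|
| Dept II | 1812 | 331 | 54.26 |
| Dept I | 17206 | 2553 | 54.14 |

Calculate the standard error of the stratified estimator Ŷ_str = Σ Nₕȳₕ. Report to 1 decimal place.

2405.5

Var(Ŷ_str) = Σₕ Nₕ²(1 − fₕ)sₕ²/nₕ.
Dept II: 1812²·(1 − 331/1812)·54.26/331 = 439911.23.
Dept I: 17206²·(1 − 2553/17206)·54.14/2553 = 5.3465534 × 10^6.
Sum = 5.7864646 × 10^6.
SE = √(5.7864646 × 10^6) = 2405.5.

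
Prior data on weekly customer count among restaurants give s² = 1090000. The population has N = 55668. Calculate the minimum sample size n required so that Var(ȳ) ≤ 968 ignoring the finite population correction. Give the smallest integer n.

1127

Without fpc, n₀ = s²/D = 1090000/968 = 1126.0331.
Rounding up, n = 1127.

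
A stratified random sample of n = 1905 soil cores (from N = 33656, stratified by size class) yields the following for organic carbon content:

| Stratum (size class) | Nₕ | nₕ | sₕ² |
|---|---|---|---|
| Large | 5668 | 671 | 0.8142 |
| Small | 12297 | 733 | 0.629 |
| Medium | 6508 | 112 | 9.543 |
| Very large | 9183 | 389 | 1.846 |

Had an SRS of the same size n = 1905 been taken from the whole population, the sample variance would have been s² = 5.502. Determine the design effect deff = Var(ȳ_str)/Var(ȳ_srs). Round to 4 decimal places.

Var(ȳ_str) = Σ Wₕ²(1−fₕ)sₕ²/nₕ with Wₕ = Nₕ/33656:
  Large: (5668/33656)²·(1−671/5668)·0.8142/671 = 3.0340503 × 10^-5
  Small: (12297/33656)²·(1−733/12297)·0.629/733 = 1.0772808 × 10^-4
  Medium: (6508/33656)²·(1−112/6508)·9.543/112 = 0.003131107
  Very large: (9183/33656)²·(1−389/9183)·1.846/389 = 3.3832037 × 10^-4
  → Var(ȳ_str) = 0.003607496.
Var(ȳ_srs) = (1 − 1905/33656)·5.502/1905 = 0.0027247114.
deff = 0.003607496 / 0.0027247114 = 1.3240.

1.3240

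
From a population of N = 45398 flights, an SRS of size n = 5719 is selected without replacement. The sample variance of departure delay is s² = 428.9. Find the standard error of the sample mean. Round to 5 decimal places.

Under SRS without replacement, Var(ȳ) = (1 − f)·s²/n with f = n/N = 5719/45398 = 0.12597471.
Var(ȳ) = (1 − 0.12597471)·428.9/5719 = 0.87402529·0.074995629 = 0.065548076.
SE(ȳ) = √(0.065548076) = 0.25602.

0.25602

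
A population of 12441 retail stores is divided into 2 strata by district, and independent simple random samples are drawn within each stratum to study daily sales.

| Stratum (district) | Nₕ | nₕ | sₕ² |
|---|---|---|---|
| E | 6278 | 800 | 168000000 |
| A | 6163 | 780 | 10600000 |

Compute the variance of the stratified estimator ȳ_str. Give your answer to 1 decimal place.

Var(ȳ_str) = Σₕ Wₕ²(1 − fₕ)sₕ²/nₕ with Wₕ = Nₕ/N, N = 12441.
E: Wₕ = 0.50462181; term = 0.50462181²·(1 − 0.12742912)·168000000/800 = 46660.786.
A: Wₕ = 0.49537819; term = 0.49537819²·(1 − 0.12656174)·10600000/780 = 2912.844.
Sum = 49573.63.

49573.6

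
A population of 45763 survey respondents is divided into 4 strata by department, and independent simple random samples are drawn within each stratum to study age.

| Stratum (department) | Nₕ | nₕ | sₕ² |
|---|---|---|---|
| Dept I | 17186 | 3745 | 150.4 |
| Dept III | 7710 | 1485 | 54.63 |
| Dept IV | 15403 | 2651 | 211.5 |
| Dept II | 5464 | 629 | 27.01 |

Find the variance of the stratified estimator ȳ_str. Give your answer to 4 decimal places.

0.0133

Var(ȳ_str) = Σₕ Wₕ²(1 − fₕ)sₕ²/nₕ with Wₕ = Nₕ/N, N = 45763.
Dept I: Wₕ = 0.37554356; term = 0.37554356²·(1 − 0.21790993)·150.4/3745 = 0.004429691.
Dept III: Wₕ = 0.16847672; term = 0.16847672²·(1 − 0.19260700)·54.63/1485 = 8.430814 × 10^-4.
Dept IV: Wₕ = 0.33658195; term = 0.33658195²·(1 − 0.17210933)·211.5/2651 = 0.0074826476.
Dept II: Wₕ = 0.11939777; term = 0.11939777²·(1 − 0.11511713)·27.01/629 = 5.4169164 × 10^-4.
Sum = 0.013297112.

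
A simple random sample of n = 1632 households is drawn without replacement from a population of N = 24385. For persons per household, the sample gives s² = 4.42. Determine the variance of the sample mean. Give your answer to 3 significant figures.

0.00253

Under SRS without replacement, Var(ȳ) = (1 − f)·s²/n with f = n/N = 1632/24385 = 0.06692639.
Var(ȳ) = (1 − 0.06692639)·4.42/1632 = 0.93307361·0.0027083333 = 0.0025270744.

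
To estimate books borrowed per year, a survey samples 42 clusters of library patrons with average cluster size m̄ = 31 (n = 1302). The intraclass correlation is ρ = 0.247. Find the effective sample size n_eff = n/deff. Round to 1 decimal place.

deff = 1 + (31 − 1)·0.247 = 1 + 7.41 = 8.41.
n_eff = 1302 / 8.41 = 154.8.

154.8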